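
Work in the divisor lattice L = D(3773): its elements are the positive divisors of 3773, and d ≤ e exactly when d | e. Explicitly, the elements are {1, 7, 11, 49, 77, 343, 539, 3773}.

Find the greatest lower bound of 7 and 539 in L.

In the divisibility order, the meet is the greatest common divisor: gcd(7, 539) = 7.

7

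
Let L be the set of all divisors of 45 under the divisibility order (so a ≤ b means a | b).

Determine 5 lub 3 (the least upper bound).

15

In the divisibility order, the join is the least common multiple: lcm(5, 3) = 15.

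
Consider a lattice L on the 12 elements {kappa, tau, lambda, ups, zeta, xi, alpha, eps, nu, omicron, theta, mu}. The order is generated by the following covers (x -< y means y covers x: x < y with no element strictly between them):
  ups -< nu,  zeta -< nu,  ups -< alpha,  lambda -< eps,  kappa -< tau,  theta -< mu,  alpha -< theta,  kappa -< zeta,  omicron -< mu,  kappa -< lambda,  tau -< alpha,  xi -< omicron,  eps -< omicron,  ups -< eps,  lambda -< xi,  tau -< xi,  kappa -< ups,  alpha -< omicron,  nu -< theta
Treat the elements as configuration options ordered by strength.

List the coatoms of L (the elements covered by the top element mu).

omicron, theta

The coatoms are exactly the elements covered by mu: omicron, theta.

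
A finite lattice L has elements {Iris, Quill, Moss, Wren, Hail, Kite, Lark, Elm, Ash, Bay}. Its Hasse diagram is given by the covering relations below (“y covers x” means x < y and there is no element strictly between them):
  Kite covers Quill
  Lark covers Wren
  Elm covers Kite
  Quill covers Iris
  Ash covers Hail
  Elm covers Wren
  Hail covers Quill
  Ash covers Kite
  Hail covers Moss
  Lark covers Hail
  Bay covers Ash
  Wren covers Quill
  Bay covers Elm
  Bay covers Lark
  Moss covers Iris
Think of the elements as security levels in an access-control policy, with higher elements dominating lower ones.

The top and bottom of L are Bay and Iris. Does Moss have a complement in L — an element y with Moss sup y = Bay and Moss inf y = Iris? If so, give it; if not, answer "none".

Elm

Need y with Moss ∨ y = Bay and Moss ∧ y = Iris.
Checking each element gives: Elm.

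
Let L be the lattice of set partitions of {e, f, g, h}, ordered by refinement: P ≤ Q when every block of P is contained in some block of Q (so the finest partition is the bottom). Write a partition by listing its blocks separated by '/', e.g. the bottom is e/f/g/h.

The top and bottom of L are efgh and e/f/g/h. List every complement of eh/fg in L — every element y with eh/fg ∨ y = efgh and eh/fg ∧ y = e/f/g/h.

Need y with eh/fg ∨ y = efgh and eh/fg ∧ y = e/f/g/h.
Checking each element gives: e/f/gh, e/fh/g, ef/g/h, ef/gh, eg/f/h, eg/fh.

e/f/gh, e/fh/g, ef/g/h, ef/gh, eg/f/h, eg/fh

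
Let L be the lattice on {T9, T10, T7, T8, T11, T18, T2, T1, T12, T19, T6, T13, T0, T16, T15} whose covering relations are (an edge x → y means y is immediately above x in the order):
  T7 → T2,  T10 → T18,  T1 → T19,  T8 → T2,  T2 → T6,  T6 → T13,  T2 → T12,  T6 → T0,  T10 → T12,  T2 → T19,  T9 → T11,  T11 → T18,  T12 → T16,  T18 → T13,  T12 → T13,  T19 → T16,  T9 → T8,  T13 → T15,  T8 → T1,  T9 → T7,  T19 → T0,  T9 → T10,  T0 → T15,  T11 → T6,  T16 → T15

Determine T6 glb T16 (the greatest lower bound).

Common lower bounds of {T6, T16}: T2, T7, T8, T9.
The greatest among these is T2.

T2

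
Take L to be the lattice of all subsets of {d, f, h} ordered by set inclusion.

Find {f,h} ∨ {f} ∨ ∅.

Under ⊆, join is union: {f,h} ∪ {f} ∪ ∅ = {f,h}.

{f,h}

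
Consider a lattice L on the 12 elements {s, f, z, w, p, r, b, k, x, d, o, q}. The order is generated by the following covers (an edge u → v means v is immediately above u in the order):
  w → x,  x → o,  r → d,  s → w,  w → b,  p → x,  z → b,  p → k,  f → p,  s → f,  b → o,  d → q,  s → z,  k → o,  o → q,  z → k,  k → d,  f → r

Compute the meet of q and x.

Common lower bounds of {q, x}: f, p, s, w, x.
The greatest among these is x.

x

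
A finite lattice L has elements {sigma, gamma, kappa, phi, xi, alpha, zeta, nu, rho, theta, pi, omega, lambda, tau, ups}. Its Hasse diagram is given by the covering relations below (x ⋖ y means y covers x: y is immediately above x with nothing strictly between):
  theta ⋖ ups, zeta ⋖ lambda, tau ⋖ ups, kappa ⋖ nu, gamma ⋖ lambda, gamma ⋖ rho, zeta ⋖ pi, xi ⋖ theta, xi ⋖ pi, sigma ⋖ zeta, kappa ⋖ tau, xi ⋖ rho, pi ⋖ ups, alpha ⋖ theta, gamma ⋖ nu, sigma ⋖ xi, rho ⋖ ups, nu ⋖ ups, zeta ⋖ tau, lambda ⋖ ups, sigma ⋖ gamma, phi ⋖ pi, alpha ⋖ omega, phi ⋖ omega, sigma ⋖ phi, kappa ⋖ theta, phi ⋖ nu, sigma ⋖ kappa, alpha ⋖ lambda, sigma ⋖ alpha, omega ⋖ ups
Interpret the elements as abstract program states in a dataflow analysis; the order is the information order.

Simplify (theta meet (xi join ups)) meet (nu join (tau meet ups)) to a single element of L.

theta

xi ∨ ups = ups
theta ∧ ups = theta
tau ∧ ups = tau
nu ∨ tau = ups
theta ∧ ups = theta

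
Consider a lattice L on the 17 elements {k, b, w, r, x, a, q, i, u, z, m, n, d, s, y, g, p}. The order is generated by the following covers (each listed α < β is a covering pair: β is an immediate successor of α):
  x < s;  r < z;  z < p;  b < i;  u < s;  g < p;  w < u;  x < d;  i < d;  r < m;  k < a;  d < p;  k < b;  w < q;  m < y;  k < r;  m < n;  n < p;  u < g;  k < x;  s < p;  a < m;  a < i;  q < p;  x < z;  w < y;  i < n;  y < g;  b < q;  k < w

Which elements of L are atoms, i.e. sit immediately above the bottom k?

The atoms are exactly the elements that cover k: a, b, r, w, x.

a, b, r, w, x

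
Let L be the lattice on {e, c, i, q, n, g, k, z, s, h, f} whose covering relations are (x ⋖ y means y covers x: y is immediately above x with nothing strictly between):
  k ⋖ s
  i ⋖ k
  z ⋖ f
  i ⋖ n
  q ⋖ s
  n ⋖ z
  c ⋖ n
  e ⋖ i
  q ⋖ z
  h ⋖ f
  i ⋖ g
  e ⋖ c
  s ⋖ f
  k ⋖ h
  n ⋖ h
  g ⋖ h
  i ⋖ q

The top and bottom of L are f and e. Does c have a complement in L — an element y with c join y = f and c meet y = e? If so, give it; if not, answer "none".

s

Need y with c ∨ y = f and c ∧ y = e.
Checking each element gives: s.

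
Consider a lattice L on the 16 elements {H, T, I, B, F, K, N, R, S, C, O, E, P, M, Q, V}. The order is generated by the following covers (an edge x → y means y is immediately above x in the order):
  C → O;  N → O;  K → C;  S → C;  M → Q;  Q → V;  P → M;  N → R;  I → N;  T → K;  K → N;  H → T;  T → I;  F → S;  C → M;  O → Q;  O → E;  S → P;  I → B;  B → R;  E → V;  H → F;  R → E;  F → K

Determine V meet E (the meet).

E

Common lower bounds of {V, E}: B, C, E, F, H, I, K, N, O, R, S, T.
The greatest among these is E.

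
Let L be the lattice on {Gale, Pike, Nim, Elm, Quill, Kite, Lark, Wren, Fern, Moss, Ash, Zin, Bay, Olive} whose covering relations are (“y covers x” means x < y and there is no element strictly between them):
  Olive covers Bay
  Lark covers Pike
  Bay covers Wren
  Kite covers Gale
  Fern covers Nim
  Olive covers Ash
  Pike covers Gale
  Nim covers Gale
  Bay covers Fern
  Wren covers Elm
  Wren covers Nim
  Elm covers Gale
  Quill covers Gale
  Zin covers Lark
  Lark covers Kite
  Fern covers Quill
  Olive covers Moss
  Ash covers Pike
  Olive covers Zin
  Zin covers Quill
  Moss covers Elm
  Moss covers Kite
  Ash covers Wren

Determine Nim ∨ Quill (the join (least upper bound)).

Common upper bounds of {Nim, Quill}: Bay, Fern, Olive.
The least among these is Fern.

Fern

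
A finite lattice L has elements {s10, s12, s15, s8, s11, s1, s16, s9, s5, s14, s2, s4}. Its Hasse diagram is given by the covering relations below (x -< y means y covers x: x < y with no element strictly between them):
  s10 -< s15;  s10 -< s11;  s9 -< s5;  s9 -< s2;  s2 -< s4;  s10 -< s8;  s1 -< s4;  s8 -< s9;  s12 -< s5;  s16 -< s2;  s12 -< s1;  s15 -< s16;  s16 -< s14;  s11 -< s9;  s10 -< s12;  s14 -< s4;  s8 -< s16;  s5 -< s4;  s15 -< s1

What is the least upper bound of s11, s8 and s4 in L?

s4

Common upper bounds of {s11, s8, s4}: s4.
The least among these is s4.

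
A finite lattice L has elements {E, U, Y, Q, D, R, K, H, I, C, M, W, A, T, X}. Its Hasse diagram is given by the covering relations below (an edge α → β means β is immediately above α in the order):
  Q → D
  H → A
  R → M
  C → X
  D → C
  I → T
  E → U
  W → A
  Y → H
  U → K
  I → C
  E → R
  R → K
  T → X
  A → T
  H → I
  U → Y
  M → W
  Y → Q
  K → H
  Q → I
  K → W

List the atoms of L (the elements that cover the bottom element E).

R, U

The atoms are exactly the elements that cover E: R, U.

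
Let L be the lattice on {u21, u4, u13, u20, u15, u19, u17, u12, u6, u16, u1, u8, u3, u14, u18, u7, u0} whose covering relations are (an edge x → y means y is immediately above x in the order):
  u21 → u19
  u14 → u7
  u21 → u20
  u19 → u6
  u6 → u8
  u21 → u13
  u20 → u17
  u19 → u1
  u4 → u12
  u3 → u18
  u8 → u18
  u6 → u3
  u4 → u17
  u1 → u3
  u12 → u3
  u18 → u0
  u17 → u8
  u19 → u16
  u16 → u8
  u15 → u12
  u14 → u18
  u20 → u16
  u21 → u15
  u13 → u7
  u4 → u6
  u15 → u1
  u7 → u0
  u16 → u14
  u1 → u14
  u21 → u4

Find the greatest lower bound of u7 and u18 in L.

u14

Common lower bounds of {u7, u18}: u1, u14, u15, u16, u19, u20, u21.
The greatest among these is u14.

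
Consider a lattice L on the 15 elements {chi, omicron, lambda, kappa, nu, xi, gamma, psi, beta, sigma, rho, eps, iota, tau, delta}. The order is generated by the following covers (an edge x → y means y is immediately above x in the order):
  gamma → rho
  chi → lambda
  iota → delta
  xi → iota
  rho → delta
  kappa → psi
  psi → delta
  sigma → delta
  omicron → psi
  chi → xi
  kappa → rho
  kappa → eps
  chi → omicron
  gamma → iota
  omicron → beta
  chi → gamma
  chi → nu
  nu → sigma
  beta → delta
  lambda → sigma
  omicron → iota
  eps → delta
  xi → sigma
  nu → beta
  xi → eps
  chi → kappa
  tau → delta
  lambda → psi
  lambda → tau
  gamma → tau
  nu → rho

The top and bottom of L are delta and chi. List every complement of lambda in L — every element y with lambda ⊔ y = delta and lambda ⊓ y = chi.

Need y with lambda ∨ y = delta and lambda ∧ y = chi.
Checking each element gives: beta, eps, iota, rho.

beta, eps, iota, rho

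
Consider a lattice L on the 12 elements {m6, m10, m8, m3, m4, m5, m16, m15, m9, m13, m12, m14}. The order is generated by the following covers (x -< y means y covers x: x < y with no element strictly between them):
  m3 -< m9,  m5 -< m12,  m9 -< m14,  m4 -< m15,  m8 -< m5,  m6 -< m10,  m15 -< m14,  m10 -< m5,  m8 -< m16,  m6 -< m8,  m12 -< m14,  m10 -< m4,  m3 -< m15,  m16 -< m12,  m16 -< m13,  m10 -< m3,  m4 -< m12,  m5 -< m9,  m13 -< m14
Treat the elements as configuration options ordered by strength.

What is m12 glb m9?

m5

Common lower bounds of {m12, m9}: m10, m5, m6, m8.
The greatest among these is m5.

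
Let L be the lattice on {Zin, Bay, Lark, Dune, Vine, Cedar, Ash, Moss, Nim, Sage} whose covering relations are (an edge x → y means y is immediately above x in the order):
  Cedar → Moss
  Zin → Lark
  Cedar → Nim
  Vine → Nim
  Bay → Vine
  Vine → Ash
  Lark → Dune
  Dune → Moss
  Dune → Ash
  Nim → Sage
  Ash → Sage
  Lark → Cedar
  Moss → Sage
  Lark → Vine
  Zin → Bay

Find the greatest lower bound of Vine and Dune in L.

Lark

Common lower bounds of {Vine, Dune}: Lark, Zin.
The greatest among these is Lark.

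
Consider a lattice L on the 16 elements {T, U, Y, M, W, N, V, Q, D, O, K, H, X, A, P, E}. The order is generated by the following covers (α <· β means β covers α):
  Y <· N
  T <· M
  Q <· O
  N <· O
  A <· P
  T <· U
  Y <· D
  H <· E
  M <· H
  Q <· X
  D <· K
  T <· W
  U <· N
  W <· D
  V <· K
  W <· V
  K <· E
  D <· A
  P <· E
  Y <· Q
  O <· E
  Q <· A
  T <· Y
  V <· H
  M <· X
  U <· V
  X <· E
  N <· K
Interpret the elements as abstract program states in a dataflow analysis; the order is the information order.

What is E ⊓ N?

Common lower bounds of {E, N}: N, T, U, Y.
The greatest among these is N.

N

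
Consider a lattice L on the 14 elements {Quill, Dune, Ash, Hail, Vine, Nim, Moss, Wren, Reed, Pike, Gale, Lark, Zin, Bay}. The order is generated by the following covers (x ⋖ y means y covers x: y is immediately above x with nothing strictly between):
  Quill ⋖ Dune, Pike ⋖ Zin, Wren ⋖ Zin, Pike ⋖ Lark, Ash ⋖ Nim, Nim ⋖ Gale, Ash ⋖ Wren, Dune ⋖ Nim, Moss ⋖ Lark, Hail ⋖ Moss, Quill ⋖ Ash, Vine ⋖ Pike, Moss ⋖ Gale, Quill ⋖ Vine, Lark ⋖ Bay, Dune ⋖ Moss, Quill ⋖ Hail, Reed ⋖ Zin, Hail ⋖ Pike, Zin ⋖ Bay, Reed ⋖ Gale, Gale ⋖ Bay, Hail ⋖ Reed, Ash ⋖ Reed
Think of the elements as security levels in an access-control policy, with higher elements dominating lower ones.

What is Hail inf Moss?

Hail

Common lower bounds of {Hail, Moss}: Hail, Quill.
The greatest among these is Hail.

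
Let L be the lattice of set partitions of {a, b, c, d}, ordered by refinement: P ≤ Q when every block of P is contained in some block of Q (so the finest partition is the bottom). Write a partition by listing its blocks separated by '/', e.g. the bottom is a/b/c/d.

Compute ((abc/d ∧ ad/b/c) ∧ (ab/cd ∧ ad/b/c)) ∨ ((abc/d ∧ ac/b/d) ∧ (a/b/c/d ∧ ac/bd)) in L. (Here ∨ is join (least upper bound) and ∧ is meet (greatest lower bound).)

a/b/c/d

abc/d ∧ ad/b/c = a/b/c/d
ab/cd ∧ ad/b/c = a/b/c/d
a/b/c/d ∧ a/b/c/d = a/b/c/d
abc/d ∧ ac/b/d = ac/b/d
a/b/c/d ∧ ac/bd = a/b/c/d
ac/b/d ∧ a/b/c/d = a/b/c/d
a/b/c/d ∨ a/b/c/d = a/b/c/d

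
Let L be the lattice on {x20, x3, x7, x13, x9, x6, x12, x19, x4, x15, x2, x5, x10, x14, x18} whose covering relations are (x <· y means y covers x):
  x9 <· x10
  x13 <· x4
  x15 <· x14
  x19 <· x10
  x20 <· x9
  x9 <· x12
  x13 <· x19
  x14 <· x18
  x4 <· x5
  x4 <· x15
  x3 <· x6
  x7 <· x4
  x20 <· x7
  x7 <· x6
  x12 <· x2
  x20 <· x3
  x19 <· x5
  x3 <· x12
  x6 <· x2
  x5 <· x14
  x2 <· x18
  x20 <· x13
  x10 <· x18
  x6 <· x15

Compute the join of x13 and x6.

Common upper bounds of {x13, x6}: x14, x15, x18.
The least among these is x15.

x15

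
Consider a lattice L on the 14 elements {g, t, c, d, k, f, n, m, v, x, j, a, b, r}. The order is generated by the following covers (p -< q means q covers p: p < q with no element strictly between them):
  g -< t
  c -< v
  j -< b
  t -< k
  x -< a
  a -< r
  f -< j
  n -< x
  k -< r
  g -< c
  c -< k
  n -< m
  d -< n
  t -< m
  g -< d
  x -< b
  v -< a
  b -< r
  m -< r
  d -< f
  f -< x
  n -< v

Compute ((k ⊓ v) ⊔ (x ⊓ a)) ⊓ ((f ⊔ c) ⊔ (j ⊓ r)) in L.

k ∧ v = c
x ∧ a = x
c ∨ x = a
f ∨ c = a
j ∧ r = j
a ∨ j = r
a ∧ r = a

a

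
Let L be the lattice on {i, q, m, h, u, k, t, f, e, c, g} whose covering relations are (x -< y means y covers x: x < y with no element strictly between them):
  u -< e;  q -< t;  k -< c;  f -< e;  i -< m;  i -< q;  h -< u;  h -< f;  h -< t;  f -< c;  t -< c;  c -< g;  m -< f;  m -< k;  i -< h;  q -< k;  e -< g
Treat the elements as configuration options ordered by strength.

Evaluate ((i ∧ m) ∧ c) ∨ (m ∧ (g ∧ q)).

i ∧ m = i
i ∧ c = i
g ∧ q = q
m ∧ q = i
i ∨ i = i

i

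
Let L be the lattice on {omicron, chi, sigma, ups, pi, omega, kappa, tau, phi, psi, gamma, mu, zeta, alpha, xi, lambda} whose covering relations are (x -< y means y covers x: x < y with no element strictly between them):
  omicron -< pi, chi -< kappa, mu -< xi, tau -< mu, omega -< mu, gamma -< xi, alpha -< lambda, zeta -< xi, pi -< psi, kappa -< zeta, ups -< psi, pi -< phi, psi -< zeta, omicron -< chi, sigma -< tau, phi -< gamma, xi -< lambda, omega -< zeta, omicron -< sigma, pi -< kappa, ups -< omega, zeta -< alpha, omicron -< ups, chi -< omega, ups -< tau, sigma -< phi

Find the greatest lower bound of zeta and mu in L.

omega

Common lower bounds of {zeta, mu}: chi, omega, omicron, ups.
The greatest among these is omega.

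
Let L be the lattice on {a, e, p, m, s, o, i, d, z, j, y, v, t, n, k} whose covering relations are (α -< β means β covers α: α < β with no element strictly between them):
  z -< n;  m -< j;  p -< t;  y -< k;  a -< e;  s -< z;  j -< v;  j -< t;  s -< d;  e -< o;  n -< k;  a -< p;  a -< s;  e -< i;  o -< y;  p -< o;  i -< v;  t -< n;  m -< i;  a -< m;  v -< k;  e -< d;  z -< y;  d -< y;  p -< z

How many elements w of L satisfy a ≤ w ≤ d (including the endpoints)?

The interval [a, d] = {a, d, e, s}, which has 4 elements.

4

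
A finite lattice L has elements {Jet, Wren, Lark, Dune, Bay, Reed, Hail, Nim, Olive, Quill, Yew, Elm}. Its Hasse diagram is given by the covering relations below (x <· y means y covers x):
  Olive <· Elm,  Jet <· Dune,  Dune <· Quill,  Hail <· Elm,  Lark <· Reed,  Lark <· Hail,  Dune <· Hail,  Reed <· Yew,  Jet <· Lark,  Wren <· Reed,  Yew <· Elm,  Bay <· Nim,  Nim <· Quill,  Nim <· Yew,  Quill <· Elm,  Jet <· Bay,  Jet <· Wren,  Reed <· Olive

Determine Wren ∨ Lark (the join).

Reed

Common upper bounds of {Wren, Lark}: Elm, Olive, Reed, Yew.
The least among these is Reed.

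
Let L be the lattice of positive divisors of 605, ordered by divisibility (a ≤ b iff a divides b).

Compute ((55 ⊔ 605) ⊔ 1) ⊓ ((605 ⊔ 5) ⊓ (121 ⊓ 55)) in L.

11

55 ∨ 605 = 605
605 ∨ 1 = 605
605 ∨ 5 = 605
121 ∧ 55 = 11
605 ∧ 11 = 11
605 ∧ 11 = 11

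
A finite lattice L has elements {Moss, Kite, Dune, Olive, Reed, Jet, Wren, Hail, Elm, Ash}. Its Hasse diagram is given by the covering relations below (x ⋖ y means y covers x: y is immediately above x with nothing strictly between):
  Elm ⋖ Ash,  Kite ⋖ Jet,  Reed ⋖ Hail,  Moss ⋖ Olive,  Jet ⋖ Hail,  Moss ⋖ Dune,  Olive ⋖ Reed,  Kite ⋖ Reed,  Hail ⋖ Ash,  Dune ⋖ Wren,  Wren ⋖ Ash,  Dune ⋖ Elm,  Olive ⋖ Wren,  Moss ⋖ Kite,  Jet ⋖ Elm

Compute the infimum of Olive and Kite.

Moss

Common lower bounds of {Olive, Kite}: Moss.
The greatest among these is Moss.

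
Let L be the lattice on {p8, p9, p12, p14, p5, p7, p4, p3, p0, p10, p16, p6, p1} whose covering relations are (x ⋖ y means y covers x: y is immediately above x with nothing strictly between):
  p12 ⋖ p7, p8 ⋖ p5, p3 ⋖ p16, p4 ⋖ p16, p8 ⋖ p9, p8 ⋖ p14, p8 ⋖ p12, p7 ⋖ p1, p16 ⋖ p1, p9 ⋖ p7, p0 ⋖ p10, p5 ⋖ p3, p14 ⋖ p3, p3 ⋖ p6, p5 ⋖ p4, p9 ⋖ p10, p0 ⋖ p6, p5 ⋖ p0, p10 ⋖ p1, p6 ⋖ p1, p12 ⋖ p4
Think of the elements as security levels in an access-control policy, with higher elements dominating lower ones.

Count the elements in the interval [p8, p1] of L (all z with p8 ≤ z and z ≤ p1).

The interval [p8, p1] = {p0, p1, p10, p12, p14, p16, p3, p4, p5, p6, p7, p8, p9}, which has 13 elements.

13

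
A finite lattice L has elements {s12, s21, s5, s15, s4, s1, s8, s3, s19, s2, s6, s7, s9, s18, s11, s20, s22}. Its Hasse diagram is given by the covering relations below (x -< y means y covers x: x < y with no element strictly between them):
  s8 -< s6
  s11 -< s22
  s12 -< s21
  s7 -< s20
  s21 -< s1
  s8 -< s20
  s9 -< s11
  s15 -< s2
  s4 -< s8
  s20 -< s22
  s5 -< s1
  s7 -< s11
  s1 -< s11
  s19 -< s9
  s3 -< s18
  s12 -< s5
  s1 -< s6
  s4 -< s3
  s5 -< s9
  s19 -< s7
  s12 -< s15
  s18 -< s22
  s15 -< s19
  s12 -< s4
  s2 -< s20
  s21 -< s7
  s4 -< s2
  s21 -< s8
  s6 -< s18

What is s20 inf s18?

s8

Common lower bounds of {s20, s18}: s12, s21, s4, s8.
The greatest among these is s8.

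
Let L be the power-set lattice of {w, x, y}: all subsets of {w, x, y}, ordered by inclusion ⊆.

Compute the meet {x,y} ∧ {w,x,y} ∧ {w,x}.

Under ⊆, meet is intersection: {x,y} ∩ {w,x,y} ∩ {w,x} = {x}.

{x}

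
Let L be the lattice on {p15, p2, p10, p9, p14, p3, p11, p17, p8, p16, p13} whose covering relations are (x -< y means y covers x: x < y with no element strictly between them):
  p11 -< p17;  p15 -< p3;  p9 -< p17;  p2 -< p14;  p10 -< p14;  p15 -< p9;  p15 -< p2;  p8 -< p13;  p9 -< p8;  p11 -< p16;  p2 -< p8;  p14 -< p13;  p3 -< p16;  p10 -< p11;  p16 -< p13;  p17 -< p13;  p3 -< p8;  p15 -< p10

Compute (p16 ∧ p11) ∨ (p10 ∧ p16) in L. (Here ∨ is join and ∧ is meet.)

p11

p16 ∧ p11 = p11
p10 ∧ p16 = p10
p11 ∨ p10 = p11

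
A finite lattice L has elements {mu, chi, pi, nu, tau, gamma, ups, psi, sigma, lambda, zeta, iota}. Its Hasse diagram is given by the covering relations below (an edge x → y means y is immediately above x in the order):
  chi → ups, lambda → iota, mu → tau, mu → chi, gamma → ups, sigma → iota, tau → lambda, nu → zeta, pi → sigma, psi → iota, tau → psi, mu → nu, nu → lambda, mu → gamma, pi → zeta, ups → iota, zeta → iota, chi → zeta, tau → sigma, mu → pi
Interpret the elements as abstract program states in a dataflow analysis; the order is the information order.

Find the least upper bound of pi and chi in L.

zeta

Common upper bounds of {pi, chi}: iota, zeta.
The least among these is zeta.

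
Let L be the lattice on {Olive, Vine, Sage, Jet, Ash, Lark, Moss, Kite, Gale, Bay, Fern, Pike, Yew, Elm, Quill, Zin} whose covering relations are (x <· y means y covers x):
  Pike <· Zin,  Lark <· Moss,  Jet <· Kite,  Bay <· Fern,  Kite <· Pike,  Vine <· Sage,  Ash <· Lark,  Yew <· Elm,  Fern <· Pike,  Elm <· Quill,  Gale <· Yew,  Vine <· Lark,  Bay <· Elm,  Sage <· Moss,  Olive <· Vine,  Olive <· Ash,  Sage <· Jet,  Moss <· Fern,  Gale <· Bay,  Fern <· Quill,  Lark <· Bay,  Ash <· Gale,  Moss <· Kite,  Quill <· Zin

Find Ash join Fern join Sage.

Common upper bounds of {Ash, Fern, Sage}: Fern, Pike, Quill, Zin.
The least among these is Fern.

Fern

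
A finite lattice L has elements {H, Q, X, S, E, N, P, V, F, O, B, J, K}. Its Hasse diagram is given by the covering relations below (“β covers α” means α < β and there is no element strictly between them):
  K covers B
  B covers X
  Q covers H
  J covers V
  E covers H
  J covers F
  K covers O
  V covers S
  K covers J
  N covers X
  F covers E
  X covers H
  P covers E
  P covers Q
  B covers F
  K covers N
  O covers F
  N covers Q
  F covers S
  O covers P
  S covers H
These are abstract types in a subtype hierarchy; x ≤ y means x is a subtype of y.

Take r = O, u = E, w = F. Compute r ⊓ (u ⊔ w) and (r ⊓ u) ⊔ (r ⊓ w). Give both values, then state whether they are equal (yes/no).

F; F; yes

u ⊔ w = F, so r ⊓ (u ⊔ w) = O ⊓ F = F.
r ⊓ u = E and r ⊓ w = F, so (r ⊓ u) ⊔ (r ⊓ w) = E ⊔ F = F.
Equal: yes.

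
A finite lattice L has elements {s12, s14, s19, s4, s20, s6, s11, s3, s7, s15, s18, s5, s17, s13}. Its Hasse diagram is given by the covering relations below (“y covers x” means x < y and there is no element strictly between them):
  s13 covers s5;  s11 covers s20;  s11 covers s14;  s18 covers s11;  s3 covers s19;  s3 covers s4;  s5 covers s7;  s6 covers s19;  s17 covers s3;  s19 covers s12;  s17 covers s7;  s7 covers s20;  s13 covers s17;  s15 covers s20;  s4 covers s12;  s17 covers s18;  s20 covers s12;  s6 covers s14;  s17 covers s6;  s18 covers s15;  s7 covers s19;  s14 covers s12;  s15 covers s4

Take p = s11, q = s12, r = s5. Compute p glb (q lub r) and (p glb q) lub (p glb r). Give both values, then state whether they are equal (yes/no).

s20; s20; yes

q lub r = s5, so p glb (q lub r) = s11 glb s5 = s20.
p glb q = s12 and p glb r = s20, so (p glb q) lub (p glb r) = s12 lub s20 = s20.
Equal: yes.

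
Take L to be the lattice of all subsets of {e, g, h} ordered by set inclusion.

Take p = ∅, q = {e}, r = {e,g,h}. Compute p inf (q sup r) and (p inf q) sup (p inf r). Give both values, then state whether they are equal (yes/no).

q sup r = {e,g,h}, so p inf (q sup r) = ∅ inf {e,g,h} = ∅.
p inf q = ∅ and p inf r = ∅, so (p inf q) sup (p inf r) = ∅ sup ∅ = ∅.
Equal: yes.

∅; ∅; yes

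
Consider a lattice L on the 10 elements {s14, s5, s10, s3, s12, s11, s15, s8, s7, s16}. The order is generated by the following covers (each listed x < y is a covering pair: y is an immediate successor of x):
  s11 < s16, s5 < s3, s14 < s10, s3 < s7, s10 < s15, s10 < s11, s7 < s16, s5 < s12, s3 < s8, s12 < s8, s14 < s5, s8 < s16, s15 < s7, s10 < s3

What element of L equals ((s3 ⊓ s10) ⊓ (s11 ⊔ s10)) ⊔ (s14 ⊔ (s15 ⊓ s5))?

s10

s3 ∧ s10 = s10
s11 ∨ s10 = s11
s10 ∧ s11 = s10
s15 ∧ s5 = s14
s14 ∨ s14 = s14
s10 ∨ s14 = s10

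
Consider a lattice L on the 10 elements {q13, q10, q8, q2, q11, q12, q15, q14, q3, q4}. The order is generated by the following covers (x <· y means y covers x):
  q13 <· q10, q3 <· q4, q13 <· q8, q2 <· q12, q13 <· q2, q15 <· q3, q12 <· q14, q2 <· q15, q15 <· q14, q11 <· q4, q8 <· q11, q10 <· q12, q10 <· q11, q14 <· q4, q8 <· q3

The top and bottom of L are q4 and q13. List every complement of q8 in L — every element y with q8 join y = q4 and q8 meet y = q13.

q12, q14

Need y with q8 ∨ y = q4 and q8 ∧ y = q13.
Checking each element gives: q12, q14.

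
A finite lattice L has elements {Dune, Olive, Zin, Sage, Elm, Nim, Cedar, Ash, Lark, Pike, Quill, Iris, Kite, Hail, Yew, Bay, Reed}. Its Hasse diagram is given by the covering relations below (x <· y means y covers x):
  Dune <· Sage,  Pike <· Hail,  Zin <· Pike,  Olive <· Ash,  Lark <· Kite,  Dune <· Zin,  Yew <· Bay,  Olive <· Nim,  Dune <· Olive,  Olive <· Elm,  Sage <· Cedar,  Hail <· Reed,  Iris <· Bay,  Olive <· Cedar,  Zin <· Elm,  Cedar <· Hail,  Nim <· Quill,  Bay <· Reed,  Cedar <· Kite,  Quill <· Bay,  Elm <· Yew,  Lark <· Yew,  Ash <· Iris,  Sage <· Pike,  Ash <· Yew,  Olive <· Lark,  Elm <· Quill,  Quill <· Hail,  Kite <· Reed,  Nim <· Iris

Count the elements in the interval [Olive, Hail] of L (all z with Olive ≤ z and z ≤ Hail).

6

The interval [Olive, Hail] = {Cedar, Elm, Hail, Nim, Olive, Quill}, which has 6 elements.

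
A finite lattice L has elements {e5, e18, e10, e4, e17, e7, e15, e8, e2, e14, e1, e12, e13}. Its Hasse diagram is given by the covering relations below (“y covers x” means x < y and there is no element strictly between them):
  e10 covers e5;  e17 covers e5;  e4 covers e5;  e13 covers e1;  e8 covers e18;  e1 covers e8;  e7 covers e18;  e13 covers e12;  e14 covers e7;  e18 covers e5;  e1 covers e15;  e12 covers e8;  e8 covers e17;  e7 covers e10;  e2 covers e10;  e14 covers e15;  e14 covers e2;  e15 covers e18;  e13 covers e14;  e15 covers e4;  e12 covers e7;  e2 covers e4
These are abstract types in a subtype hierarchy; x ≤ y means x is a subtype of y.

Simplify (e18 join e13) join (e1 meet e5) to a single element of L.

e18 ∨ e13 = e13
e1 ∧ e5 = e5
e13 ∨ e5 = e13

e13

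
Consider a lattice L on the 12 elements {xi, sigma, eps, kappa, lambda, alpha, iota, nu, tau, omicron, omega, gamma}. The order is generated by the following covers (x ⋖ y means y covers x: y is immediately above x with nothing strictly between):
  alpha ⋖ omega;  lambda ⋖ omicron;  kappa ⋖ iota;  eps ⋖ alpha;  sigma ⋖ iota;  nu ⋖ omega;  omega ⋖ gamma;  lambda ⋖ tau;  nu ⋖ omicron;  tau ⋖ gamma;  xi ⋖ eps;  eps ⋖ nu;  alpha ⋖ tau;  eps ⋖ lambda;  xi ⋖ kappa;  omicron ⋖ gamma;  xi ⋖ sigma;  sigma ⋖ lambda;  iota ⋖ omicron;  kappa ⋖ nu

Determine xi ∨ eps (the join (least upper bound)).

eps

Common upper bounds of {xi, eps}: alpha, eps, gamma, lambda, nu, omega, omicron, tau.
The least among these is eps.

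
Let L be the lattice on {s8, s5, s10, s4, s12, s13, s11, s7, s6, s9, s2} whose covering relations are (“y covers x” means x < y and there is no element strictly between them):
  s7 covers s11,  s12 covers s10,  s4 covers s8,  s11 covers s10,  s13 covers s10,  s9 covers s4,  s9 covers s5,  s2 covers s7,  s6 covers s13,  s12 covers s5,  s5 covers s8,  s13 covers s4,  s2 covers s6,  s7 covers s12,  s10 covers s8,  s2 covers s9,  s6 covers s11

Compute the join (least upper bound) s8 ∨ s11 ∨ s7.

s7

Common upper bounds of {s8, s11, s7}: s2, s7.
The least among these is s7.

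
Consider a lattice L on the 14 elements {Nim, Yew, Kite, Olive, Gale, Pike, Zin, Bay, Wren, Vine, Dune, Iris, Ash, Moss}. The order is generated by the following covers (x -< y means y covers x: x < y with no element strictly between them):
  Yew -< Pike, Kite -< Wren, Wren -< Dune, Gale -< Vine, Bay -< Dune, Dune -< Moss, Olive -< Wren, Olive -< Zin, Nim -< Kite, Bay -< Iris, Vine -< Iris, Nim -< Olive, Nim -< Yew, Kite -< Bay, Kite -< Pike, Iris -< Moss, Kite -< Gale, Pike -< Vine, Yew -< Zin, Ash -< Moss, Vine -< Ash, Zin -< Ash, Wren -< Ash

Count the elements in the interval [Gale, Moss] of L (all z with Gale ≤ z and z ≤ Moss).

The interval [Gale, Moss] = {Ash, Gale, Iris, Moss, Vine}, which has 5 elements.

5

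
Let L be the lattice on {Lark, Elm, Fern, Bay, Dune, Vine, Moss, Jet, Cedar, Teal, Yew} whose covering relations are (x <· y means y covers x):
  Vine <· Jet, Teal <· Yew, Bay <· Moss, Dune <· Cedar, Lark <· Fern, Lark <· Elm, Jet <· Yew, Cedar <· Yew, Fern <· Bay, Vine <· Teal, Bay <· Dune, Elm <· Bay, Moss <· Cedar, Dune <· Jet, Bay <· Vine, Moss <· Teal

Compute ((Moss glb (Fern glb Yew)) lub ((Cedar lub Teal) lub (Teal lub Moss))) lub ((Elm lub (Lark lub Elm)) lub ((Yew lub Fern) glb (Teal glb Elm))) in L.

Fern ∧ Yew = Fern
Moss ∧ Fern = Fern
Cedar ∨ Teal = Yew
Teal ∨ Moss = Teal
Yew ∨ Teal = Yew
Fern ∨ Yew = Yew
Lark ∨ Elm = Elm
Elm ∨ Elm = Elm
Yew ∨ Fern = Yew
Teal ∧ Elm = Elm
Yew ∧ Elm = Elm
Elm ∨ Elm = Elm
Yew ∨ Elm = Yew

Yew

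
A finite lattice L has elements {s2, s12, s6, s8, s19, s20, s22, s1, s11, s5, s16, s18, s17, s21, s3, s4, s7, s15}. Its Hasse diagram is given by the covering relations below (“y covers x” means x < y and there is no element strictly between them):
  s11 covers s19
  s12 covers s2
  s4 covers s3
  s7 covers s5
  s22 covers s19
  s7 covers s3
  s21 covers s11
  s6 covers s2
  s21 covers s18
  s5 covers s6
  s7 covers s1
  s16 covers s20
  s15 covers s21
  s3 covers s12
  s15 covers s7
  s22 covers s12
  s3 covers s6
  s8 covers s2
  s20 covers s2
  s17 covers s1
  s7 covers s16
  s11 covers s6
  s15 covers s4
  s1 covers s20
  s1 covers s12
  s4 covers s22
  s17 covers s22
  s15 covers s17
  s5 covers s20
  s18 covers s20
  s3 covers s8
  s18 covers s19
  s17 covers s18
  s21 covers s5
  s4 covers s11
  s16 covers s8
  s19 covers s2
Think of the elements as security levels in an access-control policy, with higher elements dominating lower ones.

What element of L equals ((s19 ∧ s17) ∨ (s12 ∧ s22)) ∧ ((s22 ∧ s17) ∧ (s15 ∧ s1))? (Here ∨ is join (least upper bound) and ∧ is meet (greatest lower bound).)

s12

s19 ∧ s17 = s19
s12 ∧ s22 = s12
s19 ∨ s12 = s22
s22 ∧ s17 = s22
s15 ∧ s1 = s1
s22 ∧ s1 = s12
s22 ∧ s12 = s12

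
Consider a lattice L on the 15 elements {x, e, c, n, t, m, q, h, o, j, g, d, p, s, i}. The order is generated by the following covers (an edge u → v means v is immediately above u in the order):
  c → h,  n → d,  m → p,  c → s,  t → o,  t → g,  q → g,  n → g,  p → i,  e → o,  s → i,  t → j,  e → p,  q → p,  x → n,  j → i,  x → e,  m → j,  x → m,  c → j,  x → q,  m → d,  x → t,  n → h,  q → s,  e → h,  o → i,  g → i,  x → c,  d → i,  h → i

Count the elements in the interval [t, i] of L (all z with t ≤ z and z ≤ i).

The interval [t, i] = {g, i, j, o, t}, which has 5 elements.

5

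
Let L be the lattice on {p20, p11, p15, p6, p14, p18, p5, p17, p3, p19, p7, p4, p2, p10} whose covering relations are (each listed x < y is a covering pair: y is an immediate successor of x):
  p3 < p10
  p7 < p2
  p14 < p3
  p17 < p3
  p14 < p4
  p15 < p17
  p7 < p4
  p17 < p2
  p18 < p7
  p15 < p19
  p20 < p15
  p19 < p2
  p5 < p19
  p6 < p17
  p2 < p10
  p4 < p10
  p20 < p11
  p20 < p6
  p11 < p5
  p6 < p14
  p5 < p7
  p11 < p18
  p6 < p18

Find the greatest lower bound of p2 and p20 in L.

p20

Common lower bounds of {p2, p20}: p20.
The greatest among these is p20.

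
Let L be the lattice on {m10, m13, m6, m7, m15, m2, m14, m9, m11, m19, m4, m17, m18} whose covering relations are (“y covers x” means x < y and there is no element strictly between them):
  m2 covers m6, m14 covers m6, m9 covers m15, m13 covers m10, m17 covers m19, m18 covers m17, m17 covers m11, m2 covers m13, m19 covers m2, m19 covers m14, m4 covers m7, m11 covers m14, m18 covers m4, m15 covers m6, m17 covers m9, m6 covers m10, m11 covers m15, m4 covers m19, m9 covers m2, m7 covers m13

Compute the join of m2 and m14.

m19

Common upper bounds of {m2, m14}: m17, m18, m19, m4.
The least among these is m19.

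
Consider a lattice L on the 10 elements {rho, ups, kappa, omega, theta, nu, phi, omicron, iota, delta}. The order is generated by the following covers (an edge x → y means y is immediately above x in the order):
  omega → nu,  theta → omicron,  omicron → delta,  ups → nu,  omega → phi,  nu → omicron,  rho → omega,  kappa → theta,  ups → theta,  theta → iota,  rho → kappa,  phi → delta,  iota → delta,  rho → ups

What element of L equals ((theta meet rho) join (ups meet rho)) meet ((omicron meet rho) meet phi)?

rho

theta ∧ rho = rho
ups ∧ rho = rho
rho ∨ rho = rho
omicron ∧ rho = rho
rho ∧ phi = rho
rho ∧ rho = rho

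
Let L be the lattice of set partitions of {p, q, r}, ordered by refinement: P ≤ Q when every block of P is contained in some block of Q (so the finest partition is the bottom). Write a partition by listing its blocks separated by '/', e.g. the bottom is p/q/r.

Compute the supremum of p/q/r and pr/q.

The join of p/q/r and pr/q merges any blocks that overlap across the partitions, giving pr/q.

pr/q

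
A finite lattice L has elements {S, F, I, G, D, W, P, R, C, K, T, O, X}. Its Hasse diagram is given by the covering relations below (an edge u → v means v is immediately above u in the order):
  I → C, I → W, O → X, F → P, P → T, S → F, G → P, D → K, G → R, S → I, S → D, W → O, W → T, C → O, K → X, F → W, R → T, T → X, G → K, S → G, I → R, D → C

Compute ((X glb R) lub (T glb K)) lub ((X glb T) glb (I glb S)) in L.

X ∧ R = R
T ∧ K = G
R ∨ G = R
X ∧ T = T
I ∧ S = S
T ∧ S = S
R ∨ S = R

R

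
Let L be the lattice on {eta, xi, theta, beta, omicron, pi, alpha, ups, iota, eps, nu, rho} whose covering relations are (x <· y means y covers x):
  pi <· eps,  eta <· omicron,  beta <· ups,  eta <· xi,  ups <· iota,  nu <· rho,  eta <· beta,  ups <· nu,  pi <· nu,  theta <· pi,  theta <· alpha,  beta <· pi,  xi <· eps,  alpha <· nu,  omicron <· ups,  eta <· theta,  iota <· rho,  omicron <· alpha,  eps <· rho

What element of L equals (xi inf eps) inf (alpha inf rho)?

eta

xi ∧ eps = xi
alpha ∧ rho = alpha
xi ∧ alpha = eta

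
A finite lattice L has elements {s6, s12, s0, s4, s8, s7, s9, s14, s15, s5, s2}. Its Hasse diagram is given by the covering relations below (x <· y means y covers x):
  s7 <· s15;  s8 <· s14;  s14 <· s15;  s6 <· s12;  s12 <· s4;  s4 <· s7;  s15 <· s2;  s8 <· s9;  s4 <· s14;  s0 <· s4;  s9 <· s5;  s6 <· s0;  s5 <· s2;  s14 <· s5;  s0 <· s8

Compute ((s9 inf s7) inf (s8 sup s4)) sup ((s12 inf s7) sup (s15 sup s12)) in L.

s15

s9 ∧ s7 = s0
s8 ∨ s4 = s14
s0 ∧ s14 = s0
s12 ∧ s7 = s12
s15 ∨ s12 = s15
s12 ∨ s15 = s15
s0 ∨ s15 = s15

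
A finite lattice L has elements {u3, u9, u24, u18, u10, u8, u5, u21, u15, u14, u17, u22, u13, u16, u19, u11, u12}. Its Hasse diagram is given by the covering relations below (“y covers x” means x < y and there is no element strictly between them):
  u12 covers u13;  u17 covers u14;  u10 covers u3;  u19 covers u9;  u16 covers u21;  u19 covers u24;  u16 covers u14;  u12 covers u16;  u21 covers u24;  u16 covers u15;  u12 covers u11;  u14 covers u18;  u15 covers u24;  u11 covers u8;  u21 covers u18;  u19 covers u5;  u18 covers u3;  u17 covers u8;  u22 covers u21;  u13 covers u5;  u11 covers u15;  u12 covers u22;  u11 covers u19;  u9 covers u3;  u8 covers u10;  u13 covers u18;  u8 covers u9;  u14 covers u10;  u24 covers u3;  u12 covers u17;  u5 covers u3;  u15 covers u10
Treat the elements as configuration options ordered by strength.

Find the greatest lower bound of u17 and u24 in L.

u3

Common lower bounds of {u17, u24}: u3.
The greatest among these is u3.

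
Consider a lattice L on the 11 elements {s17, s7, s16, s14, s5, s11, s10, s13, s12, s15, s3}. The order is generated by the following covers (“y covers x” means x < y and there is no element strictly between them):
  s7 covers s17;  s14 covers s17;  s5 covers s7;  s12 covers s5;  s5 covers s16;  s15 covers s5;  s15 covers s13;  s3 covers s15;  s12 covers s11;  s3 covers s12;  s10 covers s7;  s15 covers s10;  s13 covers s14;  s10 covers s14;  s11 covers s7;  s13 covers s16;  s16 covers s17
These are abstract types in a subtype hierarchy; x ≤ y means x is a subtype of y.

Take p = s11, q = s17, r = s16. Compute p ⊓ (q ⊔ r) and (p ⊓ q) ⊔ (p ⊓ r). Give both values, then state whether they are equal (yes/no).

q ⊔ r = s16, so p ⊓ (q ⊔ r) = s11 ⊓ s16 = s17.
p ⊓ q = s17 and p ⊓ r = s17, so (p ⊓ q) ⊔ (p ⊓ r) = s17 ⊔ s17 = s17.
Equal: yes.

s17; s17; yes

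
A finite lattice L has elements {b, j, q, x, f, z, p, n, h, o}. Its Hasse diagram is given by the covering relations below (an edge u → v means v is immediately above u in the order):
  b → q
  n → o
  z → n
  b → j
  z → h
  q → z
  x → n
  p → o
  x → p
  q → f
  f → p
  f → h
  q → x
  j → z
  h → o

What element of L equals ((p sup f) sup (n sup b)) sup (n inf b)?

p ∨ f = p
n ∨ b = n
p ∨ n = o
n ∧ b = b
o ∨ b = o

o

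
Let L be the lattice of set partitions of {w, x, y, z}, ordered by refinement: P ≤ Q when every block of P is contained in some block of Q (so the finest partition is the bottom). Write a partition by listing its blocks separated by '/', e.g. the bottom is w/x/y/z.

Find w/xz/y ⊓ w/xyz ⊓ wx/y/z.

w/x/y/z

The meet (common refinement) of w/xz/y, w/xyz, wx/y/z intersects blocks pairwise, giving w/x/y/z.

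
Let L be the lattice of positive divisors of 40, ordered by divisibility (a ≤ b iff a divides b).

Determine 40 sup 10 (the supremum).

In the divisibility order, the join is the least common multiple: lcm(40, 10) = 40.

40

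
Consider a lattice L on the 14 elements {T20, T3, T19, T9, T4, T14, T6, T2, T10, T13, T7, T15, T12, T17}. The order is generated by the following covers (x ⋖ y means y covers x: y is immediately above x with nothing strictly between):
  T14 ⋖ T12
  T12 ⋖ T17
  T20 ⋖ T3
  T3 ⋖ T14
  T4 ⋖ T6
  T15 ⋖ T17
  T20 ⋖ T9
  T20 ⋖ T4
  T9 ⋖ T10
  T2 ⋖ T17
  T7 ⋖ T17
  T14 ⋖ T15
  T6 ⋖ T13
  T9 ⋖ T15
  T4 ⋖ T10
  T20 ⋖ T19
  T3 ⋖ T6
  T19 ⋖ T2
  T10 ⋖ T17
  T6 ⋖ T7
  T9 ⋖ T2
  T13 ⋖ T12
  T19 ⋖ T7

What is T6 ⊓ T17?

Common lower bounds of {T6, T17}: T20, T3, T4, T6.
The greatest among these is T6.

T6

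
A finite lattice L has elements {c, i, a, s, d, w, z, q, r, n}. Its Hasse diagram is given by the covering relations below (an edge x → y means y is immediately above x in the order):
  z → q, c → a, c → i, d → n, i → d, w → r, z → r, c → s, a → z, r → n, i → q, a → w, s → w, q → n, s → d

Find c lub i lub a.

Common upper bounds of {c, i, a}: n, q.
The least among these is q.

q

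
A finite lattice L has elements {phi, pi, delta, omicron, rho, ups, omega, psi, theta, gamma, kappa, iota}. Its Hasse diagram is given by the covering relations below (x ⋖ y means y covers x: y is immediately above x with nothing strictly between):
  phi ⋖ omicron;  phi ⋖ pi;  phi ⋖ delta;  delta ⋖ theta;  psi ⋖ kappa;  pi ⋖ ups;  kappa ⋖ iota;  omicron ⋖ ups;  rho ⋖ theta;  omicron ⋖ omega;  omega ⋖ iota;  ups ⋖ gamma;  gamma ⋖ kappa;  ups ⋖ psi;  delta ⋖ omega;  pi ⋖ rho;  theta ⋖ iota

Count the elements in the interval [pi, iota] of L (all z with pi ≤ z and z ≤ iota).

8

The interval [pi, iota] = {gamma, iota, kappa, pi, psi, rho, theta, ups}, which has 8 elements.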